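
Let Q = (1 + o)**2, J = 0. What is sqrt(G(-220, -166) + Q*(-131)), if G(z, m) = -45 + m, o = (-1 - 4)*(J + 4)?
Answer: 3*I*sqrt(5278) ≈ 217.95*I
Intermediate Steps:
o = -20 (o = (-1 - 4)*(0 + 4) = -5*4 = -20)
Q = 361 (Q = (1 - 20)**2 = (-19)**2 = 361)
sqrt(G(-220, -166) + Q*(-131)) = sqrt((-45 - 166) + 361*(-131)) = sqrt(-211 - 47291) = sqrt(-47502) = 3*I*sqrt(5278)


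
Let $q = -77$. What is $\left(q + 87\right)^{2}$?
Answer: $100$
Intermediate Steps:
$\left(q + 87\right)^{2} = \left(-77 + 87\right)^{2} = 10^{2} = 100$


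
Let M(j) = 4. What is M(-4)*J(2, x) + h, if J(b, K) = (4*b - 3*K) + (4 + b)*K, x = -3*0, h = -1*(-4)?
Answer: 36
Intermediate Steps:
h = 4
x = 0
J(b, K) = -3*K + 4*b + K*(4 + b) (J(b, K) = (-3*K + 4*b) + K*(4 + b) = -3*K + 4*b + K*(4 + b))
M(-4)*J(2, x) + h = 4*(0 + 4*2 + 0*2) + 4 = 4*(0 + 8 + 0) + 4 = 4*8 + 4 = 32 + 4 = 36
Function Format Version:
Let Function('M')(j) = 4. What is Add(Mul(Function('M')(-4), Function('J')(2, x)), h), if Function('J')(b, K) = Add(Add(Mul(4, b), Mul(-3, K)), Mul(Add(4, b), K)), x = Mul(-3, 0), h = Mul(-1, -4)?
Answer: 36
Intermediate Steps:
h = 4
x = 0
Function('J')(b, K) = Add(Mul(-3, K), Mul(4, b), Mul(K, Add(4, b))) (Function('J')(b, K) = Add(Add(Mul(-3, K), Mul(4, b)), Mul(K, Add(4, b))) = Add(Mul(-3, K), Mul(4, b), Mul(K, Add(4, b))))
Add(Mul(Function('M')(-4), Function('J')(2, x)), h) = Add(Mul(4, Add(0, Mul(4, 2), Mul(0, 2))), 4) = Add(Mul(4, Add(0, 8, 0)), 4) = Add(Mul(4, 8), 4) = Add(32, 4) = 36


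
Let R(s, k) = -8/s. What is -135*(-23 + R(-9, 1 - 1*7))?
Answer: 2985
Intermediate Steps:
-135*(-23 + R(-9, 1 - 1*7)) = -135*(-23 - 8/(-9)) = -135*(-23 - 8*(-1/9)) = -135*(-23 + 8/9) = -135*(-199/9) = 2985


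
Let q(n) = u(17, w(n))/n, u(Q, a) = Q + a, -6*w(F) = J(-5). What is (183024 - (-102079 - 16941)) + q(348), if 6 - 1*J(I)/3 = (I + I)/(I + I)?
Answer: 7249057/24 ≈ 3.0204e+5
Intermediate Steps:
J(I) = 15 (J(I) = 18 - 3*(I + I)/(I + I) = 18 - 3*2*I/(2*I) = 18 - 3*2*I*1/(2*I) = 18 - 3*1 = 18 - 3 = 15)
w(F) = -5/2 (w(F) = -1/6*15 = -5/2)
q(n) = 29/(2*n) (q(n) = (17 - 5/2)/n = 29/(2*n))
(183024 - (-102079 - 16941)) + q(348) = (183024 - (-102079 - 16941)) + (29/2)/348 = (183024 - 1*(-119020)) + (29/2)*(1/348) = (183024 + 119020) + 1/24 = 302044 + 1/24 = 7249057/24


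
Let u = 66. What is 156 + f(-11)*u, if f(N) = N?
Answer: -570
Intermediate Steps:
156 + f(-11)*u = 156 - 11*66 = 156 - 726 = -570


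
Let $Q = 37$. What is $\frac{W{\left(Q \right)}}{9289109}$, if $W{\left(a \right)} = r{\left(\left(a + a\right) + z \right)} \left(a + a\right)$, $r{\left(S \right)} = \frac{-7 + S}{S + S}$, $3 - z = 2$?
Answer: $\frac{68}{18829275} \approx 3.6114 \cdot 10^{-6}$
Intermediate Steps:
$z = 1$ ($z = 3 - 2 = 1$)
$r{\left(S \right)} = \frac{-7 + S}{2 S}$
$W{\left(a \right)} = \frac{a \left(-6 + 2 a\right)}{1 + 2 a}$ ($W{\left(a \right)} = \frac{-7 + \left(\left(a + a\right) + 1\right)}{2 \left(\left(a + a\right) + 1\right)} \left(a + a\right) = \frac{-7 + \left(2 a + 1\right)}{2 \left(2 a + 1\right)} 2 a = \frac{-7 + \left(1 + 2 a\right)}{2 \left(1 + 2 a\right)} 2 a = \frac{-6 + 2 a}{2 \left(1 + 2 a\right)} 2 a = \frac{a \left(-6 + 2 a\right)}{1 + 2 a}$)
$\frac{W{\left(Q \right)}}{9289109} = \frac{2 \cdot 37 \frac{1}{1 + 2 \cdot 37} \left(-3 + 37\right)}{9289109} = 2 \cdot 37 \frac{1}{1 + 74} \cdot 34 \cdot \frac{1}{9289109} = 2 \cdot 37 \cdot \frac{1}{75} \cdot 34 \cdot \frac{1}{9289109} = \frac{2516}{75} \cdot \frac{1}{9289109} = \frac{68}{18829275}$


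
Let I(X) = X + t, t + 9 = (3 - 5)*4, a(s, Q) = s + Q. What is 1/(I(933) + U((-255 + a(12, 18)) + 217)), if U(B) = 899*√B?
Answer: 229/1826166 - 899*I*√2/3652332 ≈ 0.0001254 - 0.0003481*I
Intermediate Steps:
a(s, Q) = Q + s
t = -17 (t = -9 + (3 - 5)*4 = -9 - 2*4 = -9 - 8 = -17)
I(X) = -17 + X (I(X) = X - 17 = -17 + X)
1/(I(933) + U((-255 + a(12, 18)) + 217)) = 1/((-17 + 933) + 899*√((-255 + (18 + 12)) + 217)) = 1/(916 + 899*√((-255 + 30) + 217)) = 1/(916 + 899*√(-225 + 217)) = 1/(916 + 899*√(-8)) = 1/(916 + 899*(2*I*√2)) = 1/(916 + 1798*I*√2)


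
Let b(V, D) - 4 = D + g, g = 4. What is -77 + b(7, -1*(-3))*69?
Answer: 682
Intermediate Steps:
b(V, D) = 8 + D (b(V, D) = 4 + (D + 4) = 4 + (4 + D) = 8 + D)
-77 + b(7, -1*(-3))*69 = -77 + (8 - 1*(-3))*69 = -77 + (8 + 3)*69 = -77 + 11*69 = -77 + 759 = 682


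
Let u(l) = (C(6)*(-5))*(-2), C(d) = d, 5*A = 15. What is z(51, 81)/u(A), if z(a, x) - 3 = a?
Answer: 9/10 ≈ 0.90000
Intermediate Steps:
A = 3 (A = (1/5)*15 = 3)
z(a, x) = 3 + a
u(l) = 60 (u(l) = (6*(-5))*(-2) = -30*(-2) = 60)
z(51, 81)/u(A) = (3 + 51)/60 = 54*(1/60) = 9/10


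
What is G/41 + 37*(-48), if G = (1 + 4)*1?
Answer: -72811/41 ≈ -1775.9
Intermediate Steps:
G = 5 (G = 5*1 = 5)
G/41 + 37*(-48) = 5/41 + 37*(-48) = 5*(1/41) - 1776 = 5/41 - 1776 = -72811/41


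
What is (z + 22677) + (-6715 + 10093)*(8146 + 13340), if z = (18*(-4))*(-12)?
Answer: 72603249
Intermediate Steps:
z = 864 (z = -72*(-12) = 864)
(z + 22677) + (-6715 + 10093)*(8146 + 13340) = (864 + 22677) + (-6715 + 10093)*(8146 + 13340) = 23541 + 3378*21486 = 23541 + 72579708 = 72603249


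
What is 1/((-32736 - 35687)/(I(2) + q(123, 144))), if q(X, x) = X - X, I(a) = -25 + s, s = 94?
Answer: -69/68423 ≈ -0.0010084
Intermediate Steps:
I(a) = 69 (I(a) = -25 + 94 = 69)
q(X, x) = 0
1/((-32736 - 35687)/(I(2) + q(123, 144))) = 1/((-32736 - 35687)/(69 + 0)) = 1/(-68423/69) = -69/68423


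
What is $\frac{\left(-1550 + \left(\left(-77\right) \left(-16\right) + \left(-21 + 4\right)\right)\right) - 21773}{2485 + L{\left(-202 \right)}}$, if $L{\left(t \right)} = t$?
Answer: $- \frac{22108}{2283} \approx -9.6837$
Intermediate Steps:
$\frac{\left(-1550 + \left(\left(-77\right) \left(-16\right) + \left(-21 + 4\right)\right)\right) - 21773}{2485 + L{\left(-202 \right)}} = \frac{\left(-1550 + \left(\left(-77\right) \left(-16\right) + \left(-21 + 4\right)\right)\right) - 21773}{2485 - 202} = \frac{\left(-1550 + \left(1232 - 17\right)\right) - 21773}{2283} = \left(\left(-1550 + 1215\right) - 21773\right) \frac{1}{2283} = \left(-335 - 21773\right) \frac{1}{2283} = \left(-22108\right) \frac{1}{2283} = - \frac{22108}{2283}$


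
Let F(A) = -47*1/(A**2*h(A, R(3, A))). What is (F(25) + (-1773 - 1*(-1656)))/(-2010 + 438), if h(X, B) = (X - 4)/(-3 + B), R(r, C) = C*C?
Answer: 1564859/20632500 ≈ 0.075844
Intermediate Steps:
R(r, C) = C**2
h(X, B) = (-4 + X)/(-3 + B)
F(A) = -47*(-3 + A**2)/(A**2*(-4 + A))
(F(25) + (-1773 - 1*(-1656)))/(-2010 + 438) = (47*(3 - 1*25**2)/(25**2*(-4 + 25)) + (-1773 - 1*(-1656)))/(-2010 + 438) = (47*(1/625)*(3 - 1*625)/21 + (-1773 + 1656))/(-1572) = (47*(1/625)*(1/21)*(3 - 625) - 117)*(-1/1572) = (47*(1/625)*(1/21)*(-622) - 117)*(-1/1572) = (-29234/13125 - 117)*(-1/1572) = -1564859/13125*(-1/1572) = 1564859/20632500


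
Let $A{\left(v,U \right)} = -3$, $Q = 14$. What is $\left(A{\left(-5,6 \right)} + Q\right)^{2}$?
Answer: $121$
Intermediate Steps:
$\left(A{\left(-5,6 \right)} + Q\right)^{2} = \left(-3 + 14\right)^{2} = 11^{2} = 121$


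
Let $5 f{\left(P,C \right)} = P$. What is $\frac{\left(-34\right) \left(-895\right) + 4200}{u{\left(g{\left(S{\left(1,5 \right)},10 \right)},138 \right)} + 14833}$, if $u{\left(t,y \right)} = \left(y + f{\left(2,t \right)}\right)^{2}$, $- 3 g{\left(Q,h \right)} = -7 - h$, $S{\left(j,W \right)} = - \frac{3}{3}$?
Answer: $\frac{865750}{849689} \approx 1.0189$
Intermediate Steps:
$S{\left(j,W \right)} = -1$ ($S{\left(j,W \right)} = \left(-3\right) \frac{1}{3} = -1$)
$g{\left(Q,h \right)} = \frac{7}{3} + \frac{h}{3}$ ($g{\left(Q,h \right)} = - \frac{-7 - h}{3} = \frac{7}{3} + \frac{h}{3}$)
$f{\left(P,C \right)} = \frac{P}{5}$
$u{\left(t,y \right)} = \left(\frac{2}{5} + y\right)^{2}$ ($u{\left(t,y \right)} = \left(y + \frac{1}{5} \cdot 2\right)^{2} = \left(y + \frac{2}{5}\right)^{2} = \left(\frac{2}{5} + y\right)^{2}$)
$\frac{\left(-34\right) \left(-895\right) + 4200}{u{\left(g{\left(S{\left(1,5 \right)},10 \right)},138 \right)} + 14833} = \frac{\left(-34\right) \left(-895\right) + 4200}{\frac{\left(2 + 5 \cdot 138\right)^{2}}{25} + 14833} = \frac{30430 + 4200}{\frac{\left(2 + 690\right)^{2}}{25} + 14833} = \frac{34630}{\frac{692^{2}}{25} + 14833} = \frac{34630}{\frac{1}{25} \cdot 478864 + 14833} = \frac{34630}{\frac{478864}{25} + 14833} = \frac{34630}{\frac{849689}{25}} = 34630 \cdot \frac{25}{849689} = \frac{865750}{849689}$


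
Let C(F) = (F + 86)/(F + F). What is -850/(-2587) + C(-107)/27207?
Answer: 1649669209/5020761642 ≈ 0.32857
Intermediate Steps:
C(F) = (86 + F)/(2*F) (C(F) = (86 + F)/((2*F)) = (86 + F)*(1/(2*F)) = (86 + F)/(2*F))
-850/(-2587) + C(-107)/27207 = -850/(-2587) + ((½)*(86 - 107)/(-107))/27207 = -850*(-1/2587) + ((½)*(-1/107)*(-21))*(1/27207) = 850/2587 + (21/214)*(1/27207) = 850/2587 + 7/1940766 = 1649669209/5020761642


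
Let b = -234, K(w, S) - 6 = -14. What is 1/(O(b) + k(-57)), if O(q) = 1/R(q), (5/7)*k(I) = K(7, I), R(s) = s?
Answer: -1170/13109 ≈ -0.089252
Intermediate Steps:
K(w, S) = -8 (K(w, S) = 6 - 14 = -8)
k(I) = -56/5 (k(I) = (7/5)*(-8) = -56/5)
O(q) = 1/q
1/(O(b) + k(-57)) = 1/(1/(-234) - 56/5) = 1/(-1/234 - 56/5) = 1/(-13109/1170) = -1170/13109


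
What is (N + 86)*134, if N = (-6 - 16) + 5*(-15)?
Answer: -1474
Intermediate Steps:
N = -97 (N = -22 - 75 = -97)
(N + 86)*134 = (-97 + 86)*134 = -11*134 = -1474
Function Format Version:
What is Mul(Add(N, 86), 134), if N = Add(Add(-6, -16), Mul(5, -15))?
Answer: -1474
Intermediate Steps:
N = -97 (N = Add(-22, -75) = -97)
Mul(Add(N, 86), 134) = Mul(Add(-97, 86), 134) = Mul(-11, 134) = -1474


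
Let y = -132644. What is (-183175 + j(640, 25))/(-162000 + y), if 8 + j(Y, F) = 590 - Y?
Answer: 183233/294644 ≈ 0.62188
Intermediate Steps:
j(Y, F) = 582 - Y (j(Y, F) = -8 + (590 - Y) = 582 - Y)
(-183175 + j(640, 25))/(-162000 + y) = (-183175 + (582 - 1*640))/(-162000 - 132644) = (-183175 + (582 - 640))/(-294644) = (-183175 - 58)*(-1/294644) = -183233*(-1/294644) = 183233/294644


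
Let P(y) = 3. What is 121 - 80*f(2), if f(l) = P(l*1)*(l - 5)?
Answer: 841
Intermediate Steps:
f(l) = -15 + 3*l (f(l) = 3*(l - 5) = 3*(-5 + l) = -15 + 3*l)
121 - 80*f(2) = 121 - 80*(-15 + 3*2) = 121 - 80*(-15 + 6) = 121 - 80*(-9) = 121 + 720 = 841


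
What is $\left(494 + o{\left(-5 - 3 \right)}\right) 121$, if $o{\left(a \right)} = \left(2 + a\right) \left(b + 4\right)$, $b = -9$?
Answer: $63404$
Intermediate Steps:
$o{\left(a \right)} = -10 - 5 a$ ($o{\left(a \right)} = \left(2 + a\right) \left(-9 + 4\right) = \left(2 + a\right) \left(-5\right) = -10 - 5 a$)
$\left(494 + o{\left(-5 - 3 \right)}\right) 121 = \left(494 - \left(10 + 5 \left(-5 - 3\right)\right)\right) 121 = \left(494 - -30\right) 121 = \left(494 + \left(-10 + 40\right)\right) 121 = \left(494 + 30\right) 121 = 524 \cdot 121 = 63404$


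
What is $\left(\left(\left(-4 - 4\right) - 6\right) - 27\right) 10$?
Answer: $-410$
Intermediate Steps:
$\left(\left(\left(-4 - 4\right) - 6\right) - 27\right) 10 = \left(\left(-8 - 6\right) - 27\right) 10 = \left(-14 - 27\right) 10 = \left(-41\right) 10 = -410$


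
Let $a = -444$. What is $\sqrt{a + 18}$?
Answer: $i \sqrt{426} \approx 20.64 i$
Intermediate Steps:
$\sqrt{a + 18} = \sqrt{-444 + 18} = \sqrt{-426} = i \sqrt{426}$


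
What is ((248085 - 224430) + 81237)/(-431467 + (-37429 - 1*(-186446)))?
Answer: -17482/47075 ≈ -0.37136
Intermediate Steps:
((248085 - 224430) + 81237)/(-431467 + (-37429 - 1*(-186446))) = (23655 + 81237)/(-431467 + (-37429 + 186446)) = 104892/(-431467 + 149017) = 104892/(-282450) = 104892*(-1/282450) = -17482/47075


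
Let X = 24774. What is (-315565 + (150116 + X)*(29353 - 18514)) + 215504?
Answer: 1895532649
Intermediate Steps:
(-315565 + (150116 + X)*(29353 - 18514)) + 215504 = (-315565 + (150116 + 24774)*(29353 - 18514)) + 215504 = (-315565 + 174890*10839) + 215504 = (-315565 + 1895632710) + 215504 = 1895317145 + 215504 = 1895532649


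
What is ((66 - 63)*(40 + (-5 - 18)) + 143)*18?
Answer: 3492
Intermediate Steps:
((66 - 63)*(40 + (-5 - 18)) + 143)*18 = (3*(40 - 23) + 143)*18 = (3*17 + 143)*18 = (51 + 143)*18 = 194*18 = 3492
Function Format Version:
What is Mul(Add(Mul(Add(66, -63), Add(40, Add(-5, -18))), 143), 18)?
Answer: 3492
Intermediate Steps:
Mul(Add(Mul(Add(66, -63), Add(40, Add(-5, -18))), 143), 18) = Mul(Add(Mul(3, Add(40, -23)), 143), 18) = Mul(Add(Mul(3, 17), 143), 18) = Mul(Add(51, 143), 18) = Mul(194, 18) = 3492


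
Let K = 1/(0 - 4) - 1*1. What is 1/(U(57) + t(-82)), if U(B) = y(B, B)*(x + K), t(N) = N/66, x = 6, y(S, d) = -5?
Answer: -132/3299 ≈ -0.040012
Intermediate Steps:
t(N) = N/66 (t(N) = N*(1/66) = N/66)
K = -5/4 (K = 1/(-4) - 1 = -1/4 - 1 = -5/4 ≈ -1.2500)
U(B) = -95/4 (U(B) = -5*(6 - 5/4) = -5*19/4 = -95/4)
1/(U(57) + t(-82)) = 1/(-95/4 + (1/66)*(-82)) = 1/(-95/4 - 41/33) = 1/(-3299/132) = -132/3299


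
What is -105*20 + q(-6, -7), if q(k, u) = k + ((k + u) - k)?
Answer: -2113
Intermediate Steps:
q(k, u) = k + u
-105*20 + q(-6, -7) = -105*20 + (-6 - 7) = -2100 - 13 = -2113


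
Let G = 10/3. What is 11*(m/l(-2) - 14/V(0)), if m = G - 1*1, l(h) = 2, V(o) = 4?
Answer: -77/3 ≈ -25.667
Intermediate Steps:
G = 10/3 (G = 10*(⅓) = 10/3 ≈ 3.3333)
m = 7/3 (m = 10/3 - 1*1 = 10/3 - 1 = 7/3 ≈ 2.3333)
11*(m/l(-2) - 14/V(0)) = 11*((7/3)/2 - 14/4) = 11*((7/3)*(½) - 14*¼) = 11*(7/6 - 7/2) = 11*(-7/3) = -77/3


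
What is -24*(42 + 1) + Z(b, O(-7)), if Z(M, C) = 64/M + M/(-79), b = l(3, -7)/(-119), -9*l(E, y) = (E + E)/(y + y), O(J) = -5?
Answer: -31778463527/197421 ≈ -1.6097e+5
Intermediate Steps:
l(E, y) = -E/(9*y) (l(E, y) = -(E + E)/(9*(y + y)) = -2*E/(9*(2*y)) = -2*E*1/(2*y)/9 = -E/(9*y))
b = -1/2499 (b = -1/9*3/(-7)/(-119) = -1/9*3*(-1/7)*(-1/119) = (1/21)*(-1/119) = -1/2499 ≈ -0.00040016)
Z(M, C) = 64/M - M/79 (Z(M, C) = 64/M + M*(-1/79) = 64/M - M/79)
-24*(42 + 1) + Z(b, O(-7)) = -24*(42 + 1) + (64/(-1/2499) - 1/79*(-1/2499)) = -24*43 + (64*(-2499) + 1/197421) = -1032 + (-159936 + 1/197421) = -1032 - 31574725055/197421 = -31778463527/197421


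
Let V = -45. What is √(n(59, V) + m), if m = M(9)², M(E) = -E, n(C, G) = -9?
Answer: 6*√2 ≈ 8.4853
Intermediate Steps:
m = 81 (m = (-1*9)² = (-9)² = 81)
√(n(59, V) + m) = √(-9 + 81) = √72 = 6*√2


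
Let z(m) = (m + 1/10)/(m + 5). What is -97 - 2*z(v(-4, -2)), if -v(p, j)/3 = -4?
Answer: -8366/85 ≈ -98.424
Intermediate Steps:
v(p, j) = 12 (v(p, j) = -3*(-4) = 12)
z(m) = (⅒ + m)/(5 + m) (z(m) = (m + ⅒)/(5 + m) = (⅒ + m)/(5 + m))
-97 - 2*z(v(-4, -2)) = -97 - 2*(⅒ + 12)/(5 + 12) = -97 - 2*121/(17*10) = -97 - 2*121/170 = -97 - 121/85 = -8366/85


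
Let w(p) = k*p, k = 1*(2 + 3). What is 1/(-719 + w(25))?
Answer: -1/594 ≈ -0.0016835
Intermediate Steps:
k = 5 (k = 1*5 = 5)
w(p) = 5*p
1/(-719 + w(25)) = 1/(-719 + 5*25) = 1/(-719 + 125) = 1/(-594) = -1/594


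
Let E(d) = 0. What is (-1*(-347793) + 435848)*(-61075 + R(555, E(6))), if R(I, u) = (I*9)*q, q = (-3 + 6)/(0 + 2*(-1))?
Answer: -107464608535/2 ≈ -5.3732e+10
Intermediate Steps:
q = -3/2 (q = 3/(0 - 2) = 3/(-2) = 3*(-1/2) = -3/2 ≈ -1.5000)
R(I, u) = -27*I/2 (R(I, u) = (I*9)*(-3/2) = (9*I)*(-3/2) = -27*I/2)
(-1*(-347793) + 435848)*(-61075 + R(555, E(6))) = (-1*(-347793) + 435848)*(-61075 - 27/2*555) = (347793 + 435848)*(-61075 - 14985/2) = 783641*(-137135/2) = -107464608535/2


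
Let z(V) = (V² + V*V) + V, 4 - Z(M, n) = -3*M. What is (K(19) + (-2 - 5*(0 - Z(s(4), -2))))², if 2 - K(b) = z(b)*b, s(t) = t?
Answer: 195972001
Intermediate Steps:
Z(M, n) = 4 + 3*M (Z(M, n) = 4 - (-3)*M = 4 + 3*M)
z(V) = V + 2*V² (z(V) = (V² + V²) + V = 2*V² + V = V + 2*V²)
K(b) = 2 - b²*(1 + 2*b) (K(b) = 2 - b*(1 + 2*b)*b = 2 - b²*(1 + 2*b))
(K(19) + (-2 - 5*(0 - Z(s(4), -2))))² = ((2 - 1*19² - 2*19³) + (-2 - 5*(0 - (4 + 3*4))))² = ((2 - 1*361 - 2*6859) + (-2 - 5*(0 - (4 + 12))))² = ((2 - 361 - 13718) + (-2 - 5*(0 - 1*16)))² = (-14077 + (-2 - 5*(0 - 16)))² = (-14077 + (-2 - 5*(-16)))² = (-14077 + (-2 + 80))² = (-14077 + 78)² = (-13999)² = 195972001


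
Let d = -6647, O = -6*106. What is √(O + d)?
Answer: I*√7283 ≈ 85.34*I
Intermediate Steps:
O = -636
√(O + d) = √(-636 - 6647) = √(-7283) = I*√7283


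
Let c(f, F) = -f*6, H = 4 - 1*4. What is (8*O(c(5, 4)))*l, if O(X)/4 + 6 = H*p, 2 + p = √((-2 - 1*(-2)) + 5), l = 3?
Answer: -576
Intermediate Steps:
H = 0 (H = 4 - 4 = 0)
p = -2 + √5 (p = -2 + √((-2 - 1*(-2)) + 5) = -2 + √((-2 + 2) + 5) = -2 + √(0 + 5) = -2 + √5 ≈ 0.23607)
c(f, F) = -6*f
O(X) = -24 (O(X) = -24 + 4*(0*(-2 + √5)) = -24 + 4*0 = -24 + 0 = -24)
(8*O(c(5, 4)))*l = (8*(-24))*3 = -192*3 = -576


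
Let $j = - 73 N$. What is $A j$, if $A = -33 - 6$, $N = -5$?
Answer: $-14235$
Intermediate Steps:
$j = 365$ ($j = \left(-73\right) \left(-5\right) = 365$)
$A = -39$
$A j = \left(-39\right) 365 = -14235$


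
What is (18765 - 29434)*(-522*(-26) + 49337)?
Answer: -671176121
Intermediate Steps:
(18765 - 29434)*(-522*(-26) + 49337) = -10669*(13572 + 49337) = -10669*62909 = -671176121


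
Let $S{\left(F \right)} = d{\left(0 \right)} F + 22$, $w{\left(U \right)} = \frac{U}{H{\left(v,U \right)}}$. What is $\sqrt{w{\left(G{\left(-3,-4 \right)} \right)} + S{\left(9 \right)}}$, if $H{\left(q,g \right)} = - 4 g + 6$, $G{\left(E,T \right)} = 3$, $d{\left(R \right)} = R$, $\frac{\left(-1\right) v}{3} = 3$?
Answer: $\frac{\sqrt{86}}{2} \approx 4.6368$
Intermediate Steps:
$v = -9$ ($v = \left(-3\right) 3 = -9$)
$H{\left(q,g \right)} = 6 - 4 g$
$w{\left(U \right)} = \frac{U}{6 - 4 U}$
$S{\left(F \right)} = 22$ ($S{\left(F \right)} = 0 F + 22 = 0 + 22 = 22$)
$\sqrt{w{\left(G{\left(-3,-4 \right)} \right)} + S{\left(9 \right)}} = \sqrt{\left(-1\right) 3 \frac{1}{-6 + 4 \cdot 3} + 22} = \sqrt{\left(-1\right) 3 \frac{1}{-6 + 12} + 22} = \sqrt{\left(-1\right) 3 \cdot \frac{1}{6} + 22} = \sqrt{- \frac{1}{2} + 22} = \sqrt{\frac{43}{2}} = \frac{\sqrt{86}}{2}$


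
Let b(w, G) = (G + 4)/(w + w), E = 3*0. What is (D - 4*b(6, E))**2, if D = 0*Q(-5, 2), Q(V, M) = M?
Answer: 16/9 ≈ 1.7778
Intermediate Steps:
E = 0
b(w, G) = (4 + G)/(2*w) (b(w, G) = (4 + G)/((2*w)) = (4 + G)*(1/(2*w)) = (4 + G)/(2*w))
D = 0 (D = 0*2 = 0)
(D - 4*b(6, E))**2 = (0 - 2*(4 + 0)/6)**2 = (0 - 2*4/6)**2 = (0 - 4*1/3)**2 = (0 - 4/3)**2 = (-4/3)**2 = 16/9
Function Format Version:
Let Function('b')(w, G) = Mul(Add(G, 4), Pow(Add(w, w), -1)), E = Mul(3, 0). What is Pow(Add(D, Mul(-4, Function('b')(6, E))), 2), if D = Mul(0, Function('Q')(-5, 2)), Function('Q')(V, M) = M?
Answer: Rational(16, 9) ≈ 1.7778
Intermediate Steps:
E = 0
Function('b')(w, G) = Mul(Rational(1, 2), Pow(w, -1), Add(4, G)) (Function('b')(w, G) = Mul(Add(4, G), Pow(Mul(2, w), -1)) = Mul(Add(4, G), Mul(Rational(1, 2), Pow(w, -1))) = Mul(Rational(1, 2), Pow(w, -1), Add(4, G)))
D = 0 (D = Mul(0, 2) = 0)
Pow(Add(D, Mul(-4, Function('b')(6, E))), 2) = Pow(Add(0, Mul(-4, Mul(Rational(1, 2), Pow(6, -1), Add(4, 0)))), 2) = Pow(Add(0, Mul(-4, Mul(Rational(1, 2), Rational(1, 6), 4))), 2) = Pow(Add(0, Mul(-4, Rational(1, 3))), 2) = Pow(Add(0, Rational(-4, 3)), 2) = Pow(Rational(-4, 3), 2) = Rational(16, 9)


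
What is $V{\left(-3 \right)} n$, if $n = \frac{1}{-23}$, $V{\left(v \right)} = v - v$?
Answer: $0$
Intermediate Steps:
$V{\left(v \right)} = 0$
$n = - \frac{1}{23} \approx -0.043478$
$V{\left(-3 \right)} n = 0 \left(- \frac{1}{23}\right) = 0$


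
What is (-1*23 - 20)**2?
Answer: 1849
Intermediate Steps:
(-1*23 - 20)**2 = (-23 - 20)**2 = (-43)**2 = 1849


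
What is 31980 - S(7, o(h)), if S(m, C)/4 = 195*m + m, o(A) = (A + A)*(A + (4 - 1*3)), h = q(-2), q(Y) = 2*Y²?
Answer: 26492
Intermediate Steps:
h = 8 (h = 2*(-2)² = 2*4 = 8)
o(A) = 2*A*(1 + A) (o(A) = (2*A)*(A + (4 - 3)) = (2*A)*(A + 1) = (2*A)*(1 + A) = 2*A*(1 + A))
S(m, C) = 784*m (S(m, C) = 4*(195*m + m) = 4*(196*m) = 784*m)
31980 - S(7, o(h)) = 31980 - 784*7 = 31980 - 1*5488 = 31980 - 5488 = 26492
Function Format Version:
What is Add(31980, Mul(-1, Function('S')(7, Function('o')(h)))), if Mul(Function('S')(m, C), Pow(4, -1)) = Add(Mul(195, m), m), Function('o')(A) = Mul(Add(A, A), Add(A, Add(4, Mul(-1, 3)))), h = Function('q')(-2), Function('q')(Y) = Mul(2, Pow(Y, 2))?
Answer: 26492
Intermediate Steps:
h = 8 (h = Mul(2, Pow(-2, 2)) = Mul(2, 4) = 8)
Function('o')(A) = Mul(2, A, Add(1, A)) (Function('o')(A) = Mul(Mul(2, A), Add(A, Add(4, -3))) = Mul(Mul(2, A), Add(A, 1)) = Mul(Mul(2, A), Add(1, A)) = Mul(2, A, Add(1, A)))
Function('S')(m, C) = Mul(784, m) (Function('S')(m, C) = Mul(4, Add(Mul(195, m), m)) = Mul(4, Mul(196, m)) = Mul(784, m))
Add(31980, Mul(-1, Function('S')(7, Function('o')(h)))) = Add(31980, Mul(-1, Mul(784, 7))) = Add(31980, Mul(-1, 5488)) = Add(31980, -5488) = 26492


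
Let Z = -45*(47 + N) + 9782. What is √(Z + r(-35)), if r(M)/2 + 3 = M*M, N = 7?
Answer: 2*√2449 ≈ 98.975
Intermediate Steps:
Z = 7352 (Z = -45*(47 + 7) + 9782 = -45*54 + 9782 = -2430 + 9782 = 7352)
r(M) = -6 + 2*M² (r(M) = -6 + 2*(M*M) = -6 + 2*M²)
√(Z + r(-35)) = √(7352 + (-6 + 2*(-35)²)) = √(7352 + (-6 + 2*1225)) = √(7352 + (-6 + 2450)) = √(7352 + 2444) = √9796 = 2*√2449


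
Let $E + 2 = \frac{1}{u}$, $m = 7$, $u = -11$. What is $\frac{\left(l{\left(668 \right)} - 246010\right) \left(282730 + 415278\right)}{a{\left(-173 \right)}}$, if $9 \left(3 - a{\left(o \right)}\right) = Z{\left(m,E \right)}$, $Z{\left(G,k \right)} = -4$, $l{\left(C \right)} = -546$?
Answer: $- \frac{1548882544032}{31} \approx -4.9964 \cdot 10^{10}$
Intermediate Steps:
$E = - \frac{23}{11}$ ($E = -2 + \frac{1}{-11} = -2 - \frac{1}{11} = - \frac{23}{11} \approx -2.0909$)
$a{\left(o \right)} = \frac{31}{9}$ ($a{\left(o \right)} = 3 - - \frac{4}{9} = 3 + \frac{4}{9} = \frac{31}{9}$)
$\frac{\left(l{\left(668 \right)} - 246010\right) \left(282730 + 415278\right)}{a{\left(-173 \right)}} = \frac{\left(-546 - 246010\right) \left(282730 + 415278\right)}{\frac{31}{9}} = \left(-246556\right) 698008 \cdot \frac{9}{31} = \left(-172098060448\right) \frac{9}{31} = - \frac{1548882544032}{31}$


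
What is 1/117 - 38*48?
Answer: -213407/117 ≈ -1824.0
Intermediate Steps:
1/117 - 38*48 = 1/117 - 1824 = -213407/117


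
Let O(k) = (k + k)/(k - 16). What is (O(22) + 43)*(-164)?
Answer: -24764/3 ≈ -8254.7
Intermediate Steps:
O(k) = 2*k/(-16 + k) (O(k) = (2*k)/(-16 + k) = 2*k/(-16 + k))
(O(22) + 43)*(-164) = (2*22/(-16 + 22) + 43)*(-164) = (2*22/6 + 43)*(-164) = (2*22*(⅙) + 43)*(-164) = (22/3 + 43)*(-164) = (151/3)*(-164) = -24764/3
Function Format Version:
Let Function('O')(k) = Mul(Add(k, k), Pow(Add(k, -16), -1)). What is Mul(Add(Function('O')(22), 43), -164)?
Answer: Rational(-24764, 3) ≈ -8254.7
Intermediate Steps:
Function('O')(k) = Mul(2, k, Pow(Add(-16, k), -1)) (Function('O')(k) = Mul(Mul(2, k), Pow(Add(-16, k), -1)) = Mul(2, k, Pow(Add(-16, k), -1)))
Mul(Add(Function('O')(22), 43), -164) = Mul(Add(Mul(2, 22, Pow(Add(-16, 22), -1)), 43), -164) = Mul(Add(Mul(2, 22, Pow(6, -1)), 43), -164) = Mul(Add(Mul(2, 22, Rational(1, 6)), 43), -164) = Mul(Add(Rational(22, 3), 43), -164) = Mul(Rational(151, 3), -164) = Rational(-24764, 3)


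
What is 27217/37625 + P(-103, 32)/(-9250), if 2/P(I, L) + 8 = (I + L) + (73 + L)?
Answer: 26182453/36195250 ≈ 0.72337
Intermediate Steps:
P(I, L) = 2/(65 + I + 2*L) (P(I, L) = 2/(-8 + ((I + L) + (73 + L))) = 2/(-8 + (73 + I + 2*L)) = 2/(65 + I + 2*L))
27217/37625 + P(-103, 32)/(-9250) = 27217/37625 + (2/(65 - 103 + 2*32))/(-9250) = 27217*(1/37625) + (2/(65 - 103 + 64))*(-1/9250) = 27217/37625 + (2/26)*(-1/9250) = 27217/37625 + (2*(1/26))*(-1/9250) = 27217/37625 + (1/13)*(-1/9250) = 27217/37625 - 1/120250 = 26182453/36195250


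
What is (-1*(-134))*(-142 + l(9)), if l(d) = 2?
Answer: -18760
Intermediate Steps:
(-1*(-134))*(-142 + l(9)) = (-1*(-134))*(-142 + 2) = 134*(-140) = -18760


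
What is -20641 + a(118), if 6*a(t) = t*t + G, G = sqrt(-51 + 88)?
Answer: -54961/3 + sqrt(37)/6 ≈ -18319.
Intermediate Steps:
G = sqrt(37) ≈ 6.0828
a(t) = sqrt(37)/6 + t**2/6 (a(t) = (t*t + sqrt(37))/6 = (t**2 + sqrt(37))/6 = (sqrt(37) + t**2)/6 = sqrt(37)/6 + t**2/6)
-20641 + a(118) = -20641 + (sqrt(37)/6 + (1/6)*118**2) = -20641 + (sqrt(37)/6 + (1/6)*13924) = -20641 + (sqrt(37)/6 + 6962/3) = -20641 + (6962/3 + sqrt(37)/6) = -54961/3 + sqrt(37)/6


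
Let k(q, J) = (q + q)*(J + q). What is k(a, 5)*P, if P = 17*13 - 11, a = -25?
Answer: 210000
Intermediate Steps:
k(q, J) = 2*q*(J + q) (k(q, J) = (2*q)*(J + q) = 2*q*(J + q))
P = 210 (P = 221 - 11 = 210)
k(a, 5)*P = (2*(-25)*(5 - 25))*210 = (2*(-25)*(-20))*210 = 1000*210 = 210000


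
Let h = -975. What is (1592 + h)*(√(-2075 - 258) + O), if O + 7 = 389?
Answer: 235694 + 617*I*√2333 ≈ 2.3569e+5 + 29802.0*I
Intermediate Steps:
O = 382 (O = -7 + 389 = 382)
(1592 + h)*(√(-2075 - 258) + O) = (1592 - 975)*(√(-2075 - 258) + 382) = 617*(√(-2333) + 382) = 617*(I*√2333 + 382) = 617*(382 + I*√2333) = 235694 + 617*I*√2333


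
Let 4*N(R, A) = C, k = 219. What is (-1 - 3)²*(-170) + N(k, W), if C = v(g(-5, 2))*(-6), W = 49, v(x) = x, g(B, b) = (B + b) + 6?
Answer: -5449/2 ≈ -2724.5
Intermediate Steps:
g(B, b) = 6 + B + b
C = -18 (C = (6 - 5 + 2)*(-6) = 3*(-6) = -18)
N(R, A) = -9/2 (N(R, A) = (¼)*(-18) = -9/2)
(-1 - 3)²*(-170) + N(k, W) = (-1 - 3)²*(-170) - 9/2 = (-4)²*(-170) - 9/2 = 16*(-170) - 9/2 = -2720 - 9/2 = -5449/2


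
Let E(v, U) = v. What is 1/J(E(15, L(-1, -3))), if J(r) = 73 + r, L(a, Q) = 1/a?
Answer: 1/88 ≈ 0.011364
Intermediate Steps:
1/J(E(15, L(-1, -3))) = 1/(73 + 15) = 1/88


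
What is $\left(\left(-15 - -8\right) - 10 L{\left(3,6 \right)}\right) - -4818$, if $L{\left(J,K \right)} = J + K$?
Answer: $4721$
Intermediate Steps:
$\left(\left(-15 - -8\right) - 10 L{\left(3,6 \right)}\right) - -4818 = \left(\left(-15 - -8\right) - 10 \left(3 + 6\right)\right) - -4818 = \left(\left(-15 + 8\right) - 90\right) + 4818 = \left(-7 - 90\right) + 4818 = -97 + 4818 = 4721$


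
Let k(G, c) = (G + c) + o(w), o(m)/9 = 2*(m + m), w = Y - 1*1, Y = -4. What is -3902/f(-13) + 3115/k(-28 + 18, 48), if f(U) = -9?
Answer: 526049/1278 ≈ 411.62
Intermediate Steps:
w = -5 (w = -4 - 1*1 = -4 - 1 = -5)
o(m) = 36*m (o(m) = 9*(2*(m + m)) = 9*(2*(2*m)) = 9*(4*m) = 36*m)
k(G, c) = -180 + G + c (k(G, c) = (G + c) + 36*(-5) = (G + c) - 180 = -180 + G + c)
-3902/f(-13) + 3115/k(-28 + 18, 48) = -3902/(-9) + 3115/(-180 + (-28 + 18) + 48) = -3902*(-1/9) + 3115/(-180 - 10 + 48) = 3902/9 + 3115/(-142) = 3902/9 + 3115*(-1/142) = 3902/9 - 3115/142 = 526049/1278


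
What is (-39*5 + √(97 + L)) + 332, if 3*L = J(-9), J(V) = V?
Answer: 137 + √94 ≈ 146.70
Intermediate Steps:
L = -3 (L = (⅓)*(-9) = -3)
(-39*5 + √(97 + L)) + 332 = (-39*5 + √(97 - 3)) + 332 = (-195 + √94) + 332 = 137 + √94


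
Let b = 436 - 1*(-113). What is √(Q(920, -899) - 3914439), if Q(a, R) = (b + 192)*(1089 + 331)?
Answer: I*√2862219 ≈ 1691.8*I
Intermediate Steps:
b = 549 (b = 436 + 113 = 549)
Q(a, R) = 1052220 (Q(a, R) = (549 + 192)*(1089 + 331) = 741*1420 = 1052220)
√(Q(920, -899) - 3914439) = √(1052220 - 3914439) = √(-2862219) = I*√2862219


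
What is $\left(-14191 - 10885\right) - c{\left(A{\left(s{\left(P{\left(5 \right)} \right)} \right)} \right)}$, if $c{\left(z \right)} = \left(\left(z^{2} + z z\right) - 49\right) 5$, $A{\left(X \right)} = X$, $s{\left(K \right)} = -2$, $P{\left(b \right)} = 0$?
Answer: $-24871$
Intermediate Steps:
$c{\left(z \right)} = -245 + 10 z^{2}$ ($c{\left(z \right)} = \left(\left(z^{2} + z^{2}\right) - 49\right) 5 = \left(2 z^{2} - 49\right) 5 = \left(-49 + 2 z^{2}\right) 5 = -245 + 10 z^{2}$)
$\left(-14191 - 10885\right) - c{\left(A{\left(s{\left(P{\left(5 \right)} \right)} \right)} \right)} = \left(-14191 - 10885\right) - \left(-245 + 10 \left(-2\right)^{2}\right) = \left(-14191 - 10885\right) - \left(-245 + 10 \cdot 4\right) = -25076 - \left(-245 + 40\right) = -25076 - -205 = -25076 + 205 = -24871$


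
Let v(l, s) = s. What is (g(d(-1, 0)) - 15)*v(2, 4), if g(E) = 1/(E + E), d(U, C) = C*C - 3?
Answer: -182/3 ≈ -60.667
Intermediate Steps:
d(U, C) = -3 + C**2 (d(U, C) = C**2 - 3 = -3 + C**2)
g(E) = 1/(2*E)
(g(d(-1, 0)) - 15)*v(2, 4) = (1/(2*(-3 + 0**2)) - 15)*4 = (1/(2*(-3 + 0)) - 15)*4 = ((1/2)/(-3) - 15)*4 = ((1/2)*(-1/3) - 15)*4 = (-1/6 - 15)*4 = -91/6*4 = -182/3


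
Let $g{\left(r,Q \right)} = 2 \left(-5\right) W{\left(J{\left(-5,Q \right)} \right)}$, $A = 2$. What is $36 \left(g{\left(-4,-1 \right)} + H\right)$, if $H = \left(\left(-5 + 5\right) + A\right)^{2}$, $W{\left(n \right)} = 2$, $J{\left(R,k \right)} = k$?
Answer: $-576$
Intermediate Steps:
$g{\left(r,Q \right)} = -20$ ($g{\left(r,Q \right)} = 2 \left(-5\right) 2 = \left(-10\right) 2 = -20$)
$H = 4$ ($H = \left(\left(-5 + 5\right) + 2\right)^{2} = \left(0 + 2\right)^{2} = 2^{2} = 4$)
$36 \left(g{\left(-4,-1 \right)} + H\right) = 36 \left(-20 + 4\right) = 36 \left(-16\right) = -576$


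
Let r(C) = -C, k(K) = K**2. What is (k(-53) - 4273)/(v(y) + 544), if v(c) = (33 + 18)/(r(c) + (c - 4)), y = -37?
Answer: -5856/2125 ≈ -2.7558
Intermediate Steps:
v(c) = -51/4 (v(c) = (33 + 18)/(-c + (c - 4)) = 51/(-c + (-4 + c)) = 51/(-4) = 51*(-1/4) = -51/4)
(k(-53) - 4273)/(v(y) + 544) = ((-53)**2 - 4273)/(-51/4 + 544) = (2809 - 4273)/(2125/4) = -1464*4/2125 = -5856/2125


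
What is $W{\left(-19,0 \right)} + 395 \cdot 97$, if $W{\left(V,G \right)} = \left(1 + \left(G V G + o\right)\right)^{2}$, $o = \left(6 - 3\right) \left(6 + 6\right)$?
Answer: $39684$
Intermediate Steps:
$o = 36$ ($o = 3 \cdot 12 = 36$)
$W{\left(V,G \right)} = \left(37 + V G^{2}\right)^{2}$ ($W{\left(V,G \right)} = \left(1 + \left(G V G + 36\right)\right)^{2} = \left(1 + \left(V G^{2} + 36\right)\right)^{2} = \left(1 + \left(36 + V G^{2}\right)\right)^{2} = \left(37 + V G^{2}\right)^{2}$)
$W{\left(-19,0 \right)} + 395 \cdot 97 = \left(37 - 19 \cdot 0^{2}\right)^{2} + 395 \cdot 97 = \left(37 - 0\right)^{2} + 38315 = \left(37 + 0\right)^{2} + 38315 = 37^{2} + 38315 = 1369 + 38315 = 39684$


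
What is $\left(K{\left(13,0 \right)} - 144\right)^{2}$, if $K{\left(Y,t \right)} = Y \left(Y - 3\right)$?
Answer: $196$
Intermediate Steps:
$K{\left(Y,t \right)} = Y \left(-3 + Y\right)$
$\left(K{\left(13,0 \right)} - 144\right)^{2} = \left(13 \left(-3 + 13\right) - 144\right)^{2} = \left(13 \cdot 10 - 144\right)^{2} = \left(130 - 144\right)^{2} = \left(-14\right)^{2} = 196$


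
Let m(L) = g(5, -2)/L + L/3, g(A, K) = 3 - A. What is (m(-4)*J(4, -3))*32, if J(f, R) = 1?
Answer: -80/3 ≈ -26.667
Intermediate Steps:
m(L) = -2/L + L/3 (m(L) = (3 - 1*5)/L + L/3 = (3 - 5)/L + L*(1/3) = -2/L + L/3)
(m(-4)*J(4, -3))*32 = ((-2/(-4) + (1/3)*(-4))*1)*32 = ((-2*(-1/4) - 4/3)*1)*32 = ((1/2 - 4/3)*1)*32 = -5/6*1*32 = -5/6*32 = -80/3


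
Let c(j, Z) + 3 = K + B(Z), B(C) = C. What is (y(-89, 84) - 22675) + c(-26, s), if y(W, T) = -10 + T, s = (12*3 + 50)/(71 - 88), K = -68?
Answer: -385510/17 ≈ -22677.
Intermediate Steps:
s = -86/17 (s = (36 + 50)/(-17) = 86*(-1/17) = -86/17 ≈ -5.0588)
c(j, Z) = -71 + Z (c(j, Z) = -3 + (-68 + Z) = -71 + Z)
(y(-89, 84) - 22675) + c(-26, s) = ((-10 + 84) - 22675) + (-71 - 86/17) = (74 - 22675) - 1293/17 = -22601 - 1293/17 = -385510/17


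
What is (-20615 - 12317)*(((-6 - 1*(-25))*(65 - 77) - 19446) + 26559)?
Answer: -226736820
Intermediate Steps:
(-20615 - 12317)*(((-6 - 1*(-25))*(65 - 77) - 19446) + 26559) = -32932*(((-6 + 25)*(-12) - 19446) + 26559) = -32932*((19*(-12) - 19446) + 26559) = -32932*((-228 - 19446) + 26559) = -32932*(-19674 + 26559) = -32932*6885 = -226736820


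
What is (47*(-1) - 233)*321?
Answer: -89880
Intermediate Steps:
(47*(-1) - 233)*321 = (-47 - 233)*321 = -280*321 = -89880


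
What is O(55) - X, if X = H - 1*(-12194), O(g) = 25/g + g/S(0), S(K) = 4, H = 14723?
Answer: -1183723/44 ≈ -26903.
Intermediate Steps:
O(g) = 25/g + g/4
X = 26917 (X = 14723 - 1*(-12194) = 14723 + 12194 = 26917)
O(55) - X = (25/55 + (1/4)*55) - 1*26917 = (25*(1/55) + 55/4) - 26917 = (5/11 + 55/4) - 26917 = 625/44 - 26917 = -1183723/44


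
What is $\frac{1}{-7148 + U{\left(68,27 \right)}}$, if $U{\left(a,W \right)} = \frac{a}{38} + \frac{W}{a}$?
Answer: $- \frac{1292}{9232391} \approx -0.00013994$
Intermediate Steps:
$U{\left(a,W \right)} = \frac{a}{38} + \frac{W}{a}$ ($U{\left(a,W \right)} = a \frac{1}{38} + \frac{W}{a} = \frac{a}{38} + \frac{W}{a}$)
$\frac{1}{-7148 + U{\left(68,27 \right)}} = \frac{1}{-7148 + \left(\frac{1}{38} \cdot 68 + \frac{27}{68}\right)} = \frac{1}{-7148 + \left(\frac{34}{19} + 27 \cdot \frac{1}{68}\right)} = \frac{1}{-7148 + \left(\frac{34}{19} + \frac{27}{68}\right)} = \frac{1}{-7148 + \frac{2825}{1292}} = \frac{1}{- \frac{9232391}{1292}} = - \frac{1292}{9232391}$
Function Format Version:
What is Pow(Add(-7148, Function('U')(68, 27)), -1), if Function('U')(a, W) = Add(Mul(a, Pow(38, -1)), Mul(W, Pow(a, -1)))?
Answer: Rational(-1292, 9232391) ≈ -0.00013994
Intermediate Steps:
Function('U')(a, W) = Add(Mul(Rational(1, 38), a), Mul(W, Pow(a, -1))) (Function('U')(a, W) = Add(Mul(a, Rational(1, 38)), Mul(W, Pow(a, -1))) = Add(Mul(Rational(1, 38), a), Mul(W, Pow(a, -1))))
Pow(Add(-7148, Function('U')(68, 27)), -1) = Pow(Add(-7148, Add(Mul(Rational(1, 38), 68), Mul(27, Pow(68, -1)))), -1) = Pow(Add(-7148, Add(Rational(34, 19), Mul(27, Rational(1, 68)))), -1) = Pow(Add(-7148, Add(Rational(34, 19), Rational(27, 68))), -1) = Pow(Add(-7148, Rational(2825, 1292)), -1) = Pow(Rational(-9232391, 1292), -1) = Rational(-1292, 9232391)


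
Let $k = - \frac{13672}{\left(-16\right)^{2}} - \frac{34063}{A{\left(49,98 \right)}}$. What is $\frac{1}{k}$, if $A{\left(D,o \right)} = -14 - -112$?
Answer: $- \frac{1568}{628749} \approx -0.0024938$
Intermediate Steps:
$A{\left(D,o \right)} = 98$ ($A{\left(D,o \right)} = -14 + 112 = 98$)
$k = - \frac{628749}{1568}$ ($k = - \frac{13672}{\left(-16\right)^{2}} - \frac{34063}{98} = - \frac{13672}{256} - \frac{34063}{98} = \left(-13672\right) \frac{1}{256} - \frac{34063}{98} = - \frac{1709}{32} - \frac{34063}{98} = - \frac{628749}{1568} \approx -400.99$)
$\frac{1}{k} = \frac{1}{- \frac{628749}{1568}} = - \frac{1568}{628749}$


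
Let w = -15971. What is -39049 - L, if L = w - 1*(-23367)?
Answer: -46445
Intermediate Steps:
L = 7396 (L = -15971 - 1*(-23367) = -15971 + 23367 = 7396)
-39049 - L = -39049 - 1*7396 = -39049 - 7396 = -46445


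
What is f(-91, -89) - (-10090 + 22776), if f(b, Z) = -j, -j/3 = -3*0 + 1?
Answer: -12683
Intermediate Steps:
j = -3 (j = -3*(-3*0 + 1) = -3*(0 + 1) = -3*1 = -3)
f(b, Z) = 3 (f(b, Z) = -1*(-3) = 3)
f(-91, -89) - (-10090 + 22776) = 3 - (-10090 + 22776) = 3 - 1*12686 = 3 - 12686 = -12683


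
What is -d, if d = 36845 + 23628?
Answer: -60473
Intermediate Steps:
d = 60473
-d = -1*60473 = -60473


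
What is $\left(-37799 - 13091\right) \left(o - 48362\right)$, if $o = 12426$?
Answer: $1828783040$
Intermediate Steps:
$\left(-37799 - 13091\right) \left(o - 48362\right) = \left(-37799 - 13091\right) \left(12426 - 48362\right) = \left(-50890\right) \left(-35936\right) = 1828783040$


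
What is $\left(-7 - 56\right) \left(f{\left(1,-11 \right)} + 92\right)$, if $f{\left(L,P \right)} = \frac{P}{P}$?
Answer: $-5859$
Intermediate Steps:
$f{\left(L,P \right)} = 1$
$\left(-7 - 56\right) \left(f{\left(1,-11 \right)} + 92\right) = \left(-7 - 56\right) \left(1 + 92\right) = \left(-63\right) 93 = -5859$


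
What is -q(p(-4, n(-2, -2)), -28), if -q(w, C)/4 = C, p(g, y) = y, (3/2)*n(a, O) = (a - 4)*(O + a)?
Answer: -112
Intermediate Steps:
n(a, O) = 2*(-4 + a)*(O + a)/3 (n(a, O) = 2*((a - 4)*(O + a))/3 = 2*((-4 + a)*(O + a))/3 = 2*(-4 + a)*(O + a)/3)
q(w, C) = -4*C
-q(p(-4, n(-2, -2)), -28) = -(-4)*(-28) = -1*112 = -112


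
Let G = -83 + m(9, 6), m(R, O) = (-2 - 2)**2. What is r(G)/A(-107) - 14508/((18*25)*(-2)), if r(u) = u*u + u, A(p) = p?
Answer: -67429/2675 ≈ -25.207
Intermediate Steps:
m(R, O) = 16 (m(R, O) = (-4)**2 = 16)
G = -67 (G = -83 + 16 = -67)
r(u) = u + u**2 (r(u) = u**2 + u = u + u**2)
r(G)/A(-107) - 14508/((18*25)*(-2)) = -67*(1 - 67)/(-107) - 14508/((18*25)*(-2)) = -67*(-66)*(-1/107) - 14508/(450*(-2)) = 4422*(-1/107) - 14508/(-900) = -4422/107 - 14508*(-1/900) = -4422/107 + 403/25 = -67429/2675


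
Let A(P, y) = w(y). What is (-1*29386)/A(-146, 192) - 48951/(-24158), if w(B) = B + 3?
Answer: -700361543/4710810 ≈ -148.67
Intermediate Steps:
w(B) = 3 + B
A(P, y) = 3 + y
(-1*29386)/A(-146, 192) - 48951/(-24158) = (-1*29386)/(3 + 192) - 48951/(-24158) = -29386/195 - 48951*(-1/24158) = -29386*1/195 + 48951/24158 = -29386/195 + 48951/24158 = -700361543/4710810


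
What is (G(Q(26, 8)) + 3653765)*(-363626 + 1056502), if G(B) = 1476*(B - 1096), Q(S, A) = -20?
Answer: 1390289644924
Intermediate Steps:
G(B) = -1617696 + 1476*B (G(B) = 1476*(-1096 + B) = -1617696 + 1476*B)
(G(Q(26, 8)) + 3653765)*(-363626 + 1056502) = ((-1617696 + 1476*(-20)) + 3653765)*(-363626 + 1056502) = ((-1617696 - 29520) + 3653765)*692876 = (-1647216 + 3653765)*692876 = 2006549*692876 = 1390289644924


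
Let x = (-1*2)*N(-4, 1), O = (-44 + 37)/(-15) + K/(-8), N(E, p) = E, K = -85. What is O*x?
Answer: 1331/15 ≈ 88.733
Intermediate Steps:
O = 1331/120 (O = (-44 + 37)/(-15) - 85/(-8) = -7*(-1/15) - 85*(-⅛) = 7/15 + 85/8 = 1331/120 ≈ 11.092)
x = 8 (x = -1*2*(-4) = -2*(-4) = 8)
O*x = (1331/120)*8 = 1331/15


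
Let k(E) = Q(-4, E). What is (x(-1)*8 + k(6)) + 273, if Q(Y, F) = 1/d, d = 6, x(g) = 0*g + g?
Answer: 1591/6 ≈ 265.17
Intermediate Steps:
x(g) = g (x(g) = 0 + g = g)
Q(Y, F) = 1/6
k(E) = 1/6
(x(-1)*8 + k(6)) + 273 = (-1*8 + 1/6) + 273 = (-8 + 1/6) + 273 = -47/6 + 273 = 1591/6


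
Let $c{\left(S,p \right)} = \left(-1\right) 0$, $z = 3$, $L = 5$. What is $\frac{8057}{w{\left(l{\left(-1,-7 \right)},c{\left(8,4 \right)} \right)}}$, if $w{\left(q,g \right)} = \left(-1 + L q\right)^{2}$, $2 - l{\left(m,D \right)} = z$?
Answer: $\frac{8057}{36} \approx 223.81$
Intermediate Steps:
$l{\left(m,D \right)} = -1$ ($l{\left(m,D \right)} = 2 - 3 = -1$)
$c{\left(S,p \right)} = 0$
$w{\left(q,g \right)} = \left(-1 + 5 q\right)^{2}$
$\frac{8057}{w{\left(l{\left(-1,-7 \right)},c{\left(8,4 \right)} \right)}} = \frac{8057}{\left(-1 + 5 \left(-1\right)\right)^{2}} = \frac{8057}{\left(-1 - 5\right)^{2}} = \frac{8057}{\left(-6\right)^{2}} = \frac{8057}{36}$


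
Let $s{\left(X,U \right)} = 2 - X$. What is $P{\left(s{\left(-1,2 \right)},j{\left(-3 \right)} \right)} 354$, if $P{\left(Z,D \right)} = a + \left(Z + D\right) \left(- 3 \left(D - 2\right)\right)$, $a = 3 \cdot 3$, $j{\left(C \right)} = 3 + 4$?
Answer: $-49914$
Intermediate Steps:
$j{\left(C \right)} = 7$
$a = 9$
$P{\left(Z,D \right)} = 9 + \left(6 - 3 D\right) \left(D + Z\right)$ ($P{\left(Z,D \right)} = 9 + \left(Z + D\right) \left(- 3 \left(D - 2\right)\right) = 9 + \left(D + Z\right) \left(- 3 \left(-2 + D\right)\right) = 9 + \left(D + Z\right) \left(6 - 3 D\right) = 9 + \left(6 - 3 D\right) \left(D + Z\right)$)
$P{\left(s{\left(-1,2 \right)},j{\left(-3 \right)} \right)} 354 = \left(9 - 3 \cdot 7^{2} + 6 \cdot 7 + 6 \left(2 - -1\right) - 21 \left(2 - -1\right)\right) 354 = \left(9 - 147 + 42 + 6 \left(2 + 1\right) - 21 \left(2 + 1\right)\right) 354 = \left(9 - 147 + 42 + 6 \cdot 3 - 21 \cdot 3\right) 354 = \left(9 - 147 + 42 + 18 - 63\right) 354 = \left(-141\right) 354 = -49914$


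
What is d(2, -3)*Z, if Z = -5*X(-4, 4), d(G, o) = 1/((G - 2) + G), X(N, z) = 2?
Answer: -5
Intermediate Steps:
d(G, o) = 1/(-2 + 2*G) (d(G, o) = 1/((-2 + G) + G) = 1/(-2 + 2*G))
Z = -10 (Z = -5*2 = -10)
d(2, -3)*Z = (1/(2*(-1 + 2)))*(-10) = ((1/2)/1)*(-10) = ((1/2)*1)*(-10) = (1/2)*(-10) = -5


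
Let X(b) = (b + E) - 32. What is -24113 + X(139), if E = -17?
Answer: -24023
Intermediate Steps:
X(b) = -49 + b (X(b) = (b - 17) - 32 = (-17 + b) - 32 = -49 + b)
-24113 + X(139) = -24113 + (-49 + 139) = -24113 + 90 = -24023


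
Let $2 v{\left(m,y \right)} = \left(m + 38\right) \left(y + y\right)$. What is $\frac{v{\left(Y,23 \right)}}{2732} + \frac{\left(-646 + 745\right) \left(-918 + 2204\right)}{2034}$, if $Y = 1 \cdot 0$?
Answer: $\frac{9711099}{154358} \approx 62.913$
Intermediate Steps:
$Y = 0$
$v{\left(m,y \right)} = y \left(38 + m\right)$ ($v{\left(m,y \right)} = \frac{\left(m + 38\right) \left(y + y\right)}{2} = \frac{\left(38 + m\right) 2 y}{2} = \frac{2 y \left(38 + m\right)}{2} = y \left(38 + m\right)$)
$\frac{v{\left(Y,23 \right)}}{2732} + \frac{\left(-646 + 745\right) \left(-918 + 2204\right)}{2034} = \frac{23 \left(38 + 0\right)}{2732} + \frac{\left(-646 + 745\right) \left(-918 + 2204\right)}{2034} = 23 \cdot 38 \cdot \frac{1}{2732} + 99 \cdot 1286 \cdot \frac{1}{2034} = 874 \cdot \frac{1}{2732} + 127314 \cdot \frac{1}{2034} = \frac{437}{1366} + \frac{7073}{113} = \frac{9711099}{154358}$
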